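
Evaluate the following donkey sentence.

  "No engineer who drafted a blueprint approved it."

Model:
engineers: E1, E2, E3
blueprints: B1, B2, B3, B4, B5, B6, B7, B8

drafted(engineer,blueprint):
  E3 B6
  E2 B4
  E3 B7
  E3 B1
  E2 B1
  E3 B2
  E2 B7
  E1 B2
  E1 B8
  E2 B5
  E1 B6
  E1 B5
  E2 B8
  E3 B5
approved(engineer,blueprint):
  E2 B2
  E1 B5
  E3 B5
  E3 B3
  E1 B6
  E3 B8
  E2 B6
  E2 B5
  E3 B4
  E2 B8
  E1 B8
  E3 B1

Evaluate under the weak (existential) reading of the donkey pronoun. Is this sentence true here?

False

"it" takes "a blueprint" as antecedent — a donkey pronoun bound across the clause boundary.
Truth condition: for no (e,b) with drafted(e,b) does approved(e,b) hold.
Restrictor pairs — does the scope hold? (E1,B2):fails  (E1,B5):holds  (E1,B6):holds  (E1,B8):holds  (E2,B1):fails  (E2,B4):fails  (E2,B5):holds  (E2,B7):fails  (E2,B8):holds  (E3,B1):holds  (E3,B2):fails  (E3,B5):holds  (E3,B6):fails  (E3,B7):fails
Scope holds for 7 pair(s), so the sentence is false.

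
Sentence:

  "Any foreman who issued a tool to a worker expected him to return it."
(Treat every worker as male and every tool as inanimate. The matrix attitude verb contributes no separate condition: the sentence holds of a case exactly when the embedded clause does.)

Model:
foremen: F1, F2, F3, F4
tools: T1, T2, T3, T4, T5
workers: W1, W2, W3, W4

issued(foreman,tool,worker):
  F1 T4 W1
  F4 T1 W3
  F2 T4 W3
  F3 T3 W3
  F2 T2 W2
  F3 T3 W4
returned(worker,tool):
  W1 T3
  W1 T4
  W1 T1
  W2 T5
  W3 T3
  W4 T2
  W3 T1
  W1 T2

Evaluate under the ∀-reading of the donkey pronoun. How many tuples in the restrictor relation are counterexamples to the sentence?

3

"him" takes "a worker" as antecedent and "it" takes "a tool"; both are donkey pronouns co-varying with the restrictor.
Strong reading: for every (f,t,w) with issued(f,t,w), returned(w,t).
Restrictor triples: (F1,T4,W1)→returned(W1,T4) ✓  (F2,T2,W2)→returned(W2,T2) ✗  (F2,T4,W3)→returned(W3,T4) ✗  (F3,T3,W3)→returned(W3,T3) ✓  (F3,T3,W4)→returned(W4,T3) ✗  (F4,T1,W3)→returned(W3,T1) ✓
Counterexamples (restrictor triples failing the scope): 3.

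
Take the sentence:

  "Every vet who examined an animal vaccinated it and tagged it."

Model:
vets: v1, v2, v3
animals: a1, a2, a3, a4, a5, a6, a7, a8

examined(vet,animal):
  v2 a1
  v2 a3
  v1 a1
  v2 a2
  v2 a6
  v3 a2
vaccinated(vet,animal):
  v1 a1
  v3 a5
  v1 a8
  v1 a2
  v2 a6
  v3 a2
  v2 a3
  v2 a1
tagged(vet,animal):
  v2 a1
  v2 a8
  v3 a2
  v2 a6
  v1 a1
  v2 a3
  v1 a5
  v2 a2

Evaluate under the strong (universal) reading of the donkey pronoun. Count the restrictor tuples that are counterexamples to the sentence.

"it" takes "an animal" as antecedent — a donkey pronoun bound across the clause boundary.
Strong reading: for every (v,a) with examined(v,a), vaccinated(v,a) ∧ tagged(v,a).
Restrictor pairs: (v1,a1) ✓  (v2,a1) ✓  (v2,a2) ✗  (v2,a3) ✓  (v2,a6) ✓  (v3,a2) ✓
Counterexamples (restrictor pairs failing the scope): 1.

1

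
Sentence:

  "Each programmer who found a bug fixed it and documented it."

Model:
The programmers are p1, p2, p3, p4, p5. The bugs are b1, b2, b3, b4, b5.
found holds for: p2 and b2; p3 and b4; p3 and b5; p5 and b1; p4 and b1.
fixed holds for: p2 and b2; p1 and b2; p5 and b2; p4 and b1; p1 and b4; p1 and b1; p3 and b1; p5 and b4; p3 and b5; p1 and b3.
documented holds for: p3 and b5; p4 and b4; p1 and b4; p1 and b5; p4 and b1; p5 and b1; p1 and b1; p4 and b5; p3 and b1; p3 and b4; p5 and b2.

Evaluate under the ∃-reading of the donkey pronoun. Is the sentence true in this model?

"it" takes "a bug" as antecedent — a donkey pronoun bound across the clause boundary.
Weak reading: every programmer p with some found-bug has at least one found-bug b such that fixed(p,b) ∧ documented(p,b).
Per programmer: p2:✗  p3:✓  p4:✓  p5:✗
p2 has no witness among its found-bugs.

False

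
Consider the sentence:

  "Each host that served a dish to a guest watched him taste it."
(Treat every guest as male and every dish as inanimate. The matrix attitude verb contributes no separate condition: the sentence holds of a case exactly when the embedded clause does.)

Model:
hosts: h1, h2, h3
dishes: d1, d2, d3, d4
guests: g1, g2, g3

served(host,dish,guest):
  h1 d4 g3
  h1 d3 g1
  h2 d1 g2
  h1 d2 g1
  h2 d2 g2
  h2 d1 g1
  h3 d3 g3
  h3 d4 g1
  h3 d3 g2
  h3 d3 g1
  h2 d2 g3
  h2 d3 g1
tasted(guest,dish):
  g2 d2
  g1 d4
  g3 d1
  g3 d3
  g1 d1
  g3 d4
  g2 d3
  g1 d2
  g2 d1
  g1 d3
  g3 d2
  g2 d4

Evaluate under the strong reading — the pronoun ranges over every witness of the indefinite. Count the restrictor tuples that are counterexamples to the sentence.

"him" takes "a guest" as antecedent and "it" takes "a dish"; both are donkey pronouns co-varying with the restrictor.
Strong reading: for every (h,d,g) with served(h,d,g), tasted(g,d).
Restrictor triples: (h1,d2,g1)→tasted(g1,d2) ✓  (h1,d3,g1)→tasted(g1,d3) ✓  (h1,d4,g3)→tasted(g3,d4) ✓  (h2,d1,g1)→tasted(g1,d1) ✓  (h2,d1,g2)→tasted(g2,d1) ✓  (h2,d2,g2)→tasted(g2,d2) ✓  (h2,d2,g3)→tasted(g3,d2) ✓  (h2,d3,g1)→tasted(g1,d3) ✓  (h3,d3,g1)→tasted(g1,d3) ✓  (h3,d3,g2)→tasted(g2,d3) ✓  (h3,d3,g3)→tasted(g3,d3) ✓  (h3,d4,g1)→tasted(g1,d4) ✓
Counterexamples (restrictor triples failing the scope): 0.

0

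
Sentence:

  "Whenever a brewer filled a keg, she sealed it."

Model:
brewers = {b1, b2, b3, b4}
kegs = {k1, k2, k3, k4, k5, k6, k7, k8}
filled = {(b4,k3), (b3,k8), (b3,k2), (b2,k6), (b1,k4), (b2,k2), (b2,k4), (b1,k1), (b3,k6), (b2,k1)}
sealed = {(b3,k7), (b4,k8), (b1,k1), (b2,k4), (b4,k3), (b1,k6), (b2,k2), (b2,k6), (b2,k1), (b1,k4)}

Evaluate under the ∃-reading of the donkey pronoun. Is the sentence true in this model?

False

"it" takes "a keg" as antecedent — a donkey pronoun bound across the clause boundary.
Weak reading: every brewer b with some filled-keg has at least one filled-keg k such that sealed(b,k).
Per brewer: b1:✓  b2:✓  b3:✗  b4:✓
b3 has no witness among its filled-kegs.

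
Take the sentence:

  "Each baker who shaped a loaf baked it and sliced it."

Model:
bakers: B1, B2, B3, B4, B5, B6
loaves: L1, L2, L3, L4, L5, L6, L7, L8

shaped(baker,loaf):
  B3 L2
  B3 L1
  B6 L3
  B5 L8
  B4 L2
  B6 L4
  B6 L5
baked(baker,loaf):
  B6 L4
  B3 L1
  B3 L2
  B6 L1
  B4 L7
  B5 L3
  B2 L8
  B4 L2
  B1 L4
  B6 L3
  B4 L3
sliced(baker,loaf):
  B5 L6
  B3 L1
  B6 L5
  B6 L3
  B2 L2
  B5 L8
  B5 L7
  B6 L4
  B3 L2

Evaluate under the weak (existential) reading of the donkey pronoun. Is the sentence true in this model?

False

"it" takes "a loaf" as antecedent — a donkey pronoun bound across the clause boundary.
Weak reading: every baker b with some shaped-loaf has at least one shaped-loaf l such that baked(b,l) ∧ sliced(b,l).
Per baker: B3:✓  B4:✗  B5:✗  B6:✓
B4 has no witness among its shaped-loaves.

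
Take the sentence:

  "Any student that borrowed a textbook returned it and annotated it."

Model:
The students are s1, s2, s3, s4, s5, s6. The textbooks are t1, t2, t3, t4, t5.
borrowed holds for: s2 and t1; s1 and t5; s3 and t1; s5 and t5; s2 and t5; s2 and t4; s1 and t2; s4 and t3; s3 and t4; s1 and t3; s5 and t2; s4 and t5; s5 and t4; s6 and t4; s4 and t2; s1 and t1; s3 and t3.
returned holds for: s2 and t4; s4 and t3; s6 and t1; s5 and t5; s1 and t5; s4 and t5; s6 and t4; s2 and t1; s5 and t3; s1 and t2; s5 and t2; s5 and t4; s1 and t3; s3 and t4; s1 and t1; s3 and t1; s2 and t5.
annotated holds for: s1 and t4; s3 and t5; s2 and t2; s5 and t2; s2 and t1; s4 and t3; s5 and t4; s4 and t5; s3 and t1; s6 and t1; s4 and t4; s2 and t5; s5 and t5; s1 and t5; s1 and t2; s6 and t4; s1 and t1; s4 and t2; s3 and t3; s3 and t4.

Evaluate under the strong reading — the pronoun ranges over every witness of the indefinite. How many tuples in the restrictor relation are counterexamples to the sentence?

4

"it" takes "a textbook" as antecedent — a donkey pronoun bound across the clause boundary.
Strong reading: for every (s,t) with borrowed(s,t), returned(s,t) ∧ annotated(s,t).
Restrictor pairs: (s1,t1) ✓  (s1,t2) ✓  (s1,t3) ✗  (s1,t5) ✓  (s2,t1) ✓  (s2,t4) ✗  (s2,t5) ✓  (s3,t1) ✓  (s3,t3) ✗  (s3,t4) ✓  (s4,t2) ✗  (s4,t3) ✓  (s4,t5) ✓  (s5,t2) ✓  (s5,t4) ✓  (s5,t5) ✓  (s6,t4) ✓
Counterexamples (restrictor pairs failing the scope): 4.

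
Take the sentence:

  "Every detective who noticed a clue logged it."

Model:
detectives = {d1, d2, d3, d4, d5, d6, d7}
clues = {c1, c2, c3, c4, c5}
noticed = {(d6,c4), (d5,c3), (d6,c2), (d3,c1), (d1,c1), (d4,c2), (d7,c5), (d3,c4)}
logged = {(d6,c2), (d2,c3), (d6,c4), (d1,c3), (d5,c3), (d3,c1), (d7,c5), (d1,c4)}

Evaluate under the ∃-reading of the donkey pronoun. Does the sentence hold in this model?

False

"it" takes "a clue" as antecedent — a donkey pronoun bound across the clause boundary.
Weak reading: every detective d with some noticed-clue has at least one noticed-clue c such that logged(d,c).
Per detective: d1:✗  d3:✓  d4:✗  d5:✓  d6:✓  d7:✓
d1 has no witness among its noticed-clues.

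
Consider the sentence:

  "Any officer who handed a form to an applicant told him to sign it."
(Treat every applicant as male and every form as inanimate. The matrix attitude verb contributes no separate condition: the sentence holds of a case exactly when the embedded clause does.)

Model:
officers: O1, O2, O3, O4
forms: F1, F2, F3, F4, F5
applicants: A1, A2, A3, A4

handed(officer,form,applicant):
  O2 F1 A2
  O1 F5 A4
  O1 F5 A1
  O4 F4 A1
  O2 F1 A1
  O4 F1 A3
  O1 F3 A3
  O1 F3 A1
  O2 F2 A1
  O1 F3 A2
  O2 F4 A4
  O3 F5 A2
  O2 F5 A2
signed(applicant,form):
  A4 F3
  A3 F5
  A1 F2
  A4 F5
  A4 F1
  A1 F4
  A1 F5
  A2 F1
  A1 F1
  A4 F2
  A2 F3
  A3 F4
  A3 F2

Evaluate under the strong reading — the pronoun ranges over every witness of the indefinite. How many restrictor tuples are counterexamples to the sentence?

"him" takes "an applicant" as antecedent and "it" takes "a form"; both are donkey pronouns co-varying with the restrictor.
Strong reading: for every (o,f,a) with handed(o,f,a), signed(a,f).
Restrictor triples: (O1,F3,A1)→signed(A1,F3) ✗  (O1,F3,A2)→signed(A2,F3) ✓  (O1,F3,A3)→signed(A3,F3) ✗  (O1,F5,A1)→signed(A1,F5) ✓  (O1,F5,A4)→signed(A4,F5) ✓  (O2,F1,A1)→signed(A1,F1) ✓  (O2,F1,A2)→signed(A2,F1) ✓  (O2,F2,A1)→signed(A1,F2) ✓  (O2,F4,A4)→signed(A4,F4) ✗  (O2,F5,A2)→signed(A2,F5) ✗  (O3,F5,A2)→signed(A2,F5) ✗  (O4,F1,A3)→signed(A3,F1) ✗  (O4,F4,A1)→signed(A1,F4) ✓
Counterexamples (restrictor triples failing the scope): 6.

6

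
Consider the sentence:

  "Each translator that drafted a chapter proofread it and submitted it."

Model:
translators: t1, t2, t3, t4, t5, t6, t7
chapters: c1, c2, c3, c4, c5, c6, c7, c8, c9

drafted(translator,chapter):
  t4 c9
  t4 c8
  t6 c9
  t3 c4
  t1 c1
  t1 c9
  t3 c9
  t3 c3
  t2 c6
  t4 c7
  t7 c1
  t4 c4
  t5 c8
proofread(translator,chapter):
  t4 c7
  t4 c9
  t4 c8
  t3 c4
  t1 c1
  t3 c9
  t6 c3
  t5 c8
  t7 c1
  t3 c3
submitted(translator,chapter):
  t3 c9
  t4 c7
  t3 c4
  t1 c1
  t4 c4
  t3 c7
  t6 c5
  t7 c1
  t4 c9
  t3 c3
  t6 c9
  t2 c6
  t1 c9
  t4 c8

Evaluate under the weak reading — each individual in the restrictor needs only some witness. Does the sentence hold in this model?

False

"it" takes "a chapter" as antecedent — a donkey pronoun bound across the clause boundary.
Weak reading: every translator t with some drafted-chapter has at least one drafted-chapter c such that proofread(t,c) ∧ submitted(t,c).
Per translator: t1:✓  t2:✗  t3:✓  t4:✓  t5:✗  t6:✗  t7:✓
t2 has no witness among its drafted-chapters.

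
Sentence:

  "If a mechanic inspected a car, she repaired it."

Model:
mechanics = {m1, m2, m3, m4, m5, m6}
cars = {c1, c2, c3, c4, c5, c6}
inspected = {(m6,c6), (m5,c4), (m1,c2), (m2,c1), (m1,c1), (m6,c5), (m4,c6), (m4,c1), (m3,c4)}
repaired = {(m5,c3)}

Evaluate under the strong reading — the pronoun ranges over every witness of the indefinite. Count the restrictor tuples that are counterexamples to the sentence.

9

"it" takes "a car" as antecedent — a donkey pronoun bound across the clause boundary.
Strong reading: for every (m,c) with inspected(m,c), repaired(m,c).
Restrictor pairs: (m1,c1) ✗  (m1,c2) ✗  (m2,c1) ✗  (m3,c4) ✗  (m4,c1) ✗  (m4,c6) ✗  (m5,c4) ✗  (m6,c5) ✗  (m6,c6) ✗
Counterexamples (restrictor pairs failing the scope): 9.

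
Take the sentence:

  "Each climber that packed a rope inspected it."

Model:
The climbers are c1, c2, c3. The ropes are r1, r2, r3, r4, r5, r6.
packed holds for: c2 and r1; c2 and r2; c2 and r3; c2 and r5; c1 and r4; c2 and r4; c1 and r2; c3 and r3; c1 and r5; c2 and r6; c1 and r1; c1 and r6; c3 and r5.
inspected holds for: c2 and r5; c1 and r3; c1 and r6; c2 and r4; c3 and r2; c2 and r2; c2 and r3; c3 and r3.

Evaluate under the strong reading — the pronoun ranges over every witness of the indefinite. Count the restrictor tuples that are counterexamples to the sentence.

7

"it" takes "a rope" as antecedent — a donkey pronoun bound across the clause boundary.
Strong reading: for every (c,r) with packed(c,r), inspected(c,r).
Restrictor pairs: (c1,r1) ✗  (c1,r2) ✗  (c1,r4) ✗  (c1,r5) ✗  (c1,r6) ✓  (c2,r1) ✗  (c2,r2) ✓  (c2,r3) ✓  (c2,r4) ✓  (c2,r5) ✓  (c2,r6) ✗  (c3,r3) ✓  (c3,r5) ✗
Counterexamples (restrictor pairs failing the scope): 7.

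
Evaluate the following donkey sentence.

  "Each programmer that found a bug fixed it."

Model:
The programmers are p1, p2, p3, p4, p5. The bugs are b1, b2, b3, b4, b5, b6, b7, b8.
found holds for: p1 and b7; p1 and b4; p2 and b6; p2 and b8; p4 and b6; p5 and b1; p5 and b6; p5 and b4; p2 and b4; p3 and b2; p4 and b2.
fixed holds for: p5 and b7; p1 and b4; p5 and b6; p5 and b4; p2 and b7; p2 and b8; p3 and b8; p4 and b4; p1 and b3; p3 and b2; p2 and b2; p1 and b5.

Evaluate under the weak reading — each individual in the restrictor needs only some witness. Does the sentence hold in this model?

False

"it" takes "a bug" as antecedent — a donkey pronoun bound across the clause boundary.
Weak reading: every programmer p with some found-bug has at least one found-bug b such that fixed(p,b).
Per programmer: p1:✓  p2:✓  p3:✓  p4:✗  p5:✓
p4 has no witness among its found-bugs.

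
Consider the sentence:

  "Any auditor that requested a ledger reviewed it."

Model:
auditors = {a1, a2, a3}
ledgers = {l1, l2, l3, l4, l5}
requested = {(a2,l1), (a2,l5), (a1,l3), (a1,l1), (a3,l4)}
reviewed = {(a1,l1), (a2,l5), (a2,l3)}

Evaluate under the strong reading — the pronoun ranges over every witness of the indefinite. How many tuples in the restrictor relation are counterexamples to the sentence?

3

"it" takes "a ledger" as antecedent — a donkey pronoun bound across the clause boundary.
Strong reading: for every (a,l) with requested(a,l), reviewed(a,l).
Restrictor pairs: (a1,l1) ✓  (a1,l3) ✗  (a2,l1) ✗  (a2,l5) ✓  (a3,l4) ✗
Counterexamples (restrictor pairs failing the scope): 3.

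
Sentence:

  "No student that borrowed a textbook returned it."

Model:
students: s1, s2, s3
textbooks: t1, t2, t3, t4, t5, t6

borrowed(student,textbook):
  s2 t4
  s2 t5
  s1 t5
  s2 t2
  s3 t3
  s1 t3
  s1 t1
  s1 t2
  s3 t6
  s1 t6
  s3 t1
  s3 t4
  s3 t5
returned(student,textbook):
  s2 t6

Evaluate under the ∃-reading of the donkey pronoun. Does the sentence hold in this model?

True

"it" takes "a textbook" as antecedent — a donkey pronoun bound across the clause boundary.
Truth condition: for no (s,t) with borrowed(s,t) does returned(s,t) hold.
Restrictor pairs — does the scope hold? (s1,t1):fails  (s1,t2):fails  (s1,t3):fails  (s1,t5):fails  (s1,t6):fails  (s2,t2):fails  (s2,t4):fails  (s2,t5):fails  (s3,t1):fails  (s3,t3):fails  (s3,t4):fails  (s3,t5):fails  (s3,t6):fails
Scope holds for no restrictor pair, so the sentence is true.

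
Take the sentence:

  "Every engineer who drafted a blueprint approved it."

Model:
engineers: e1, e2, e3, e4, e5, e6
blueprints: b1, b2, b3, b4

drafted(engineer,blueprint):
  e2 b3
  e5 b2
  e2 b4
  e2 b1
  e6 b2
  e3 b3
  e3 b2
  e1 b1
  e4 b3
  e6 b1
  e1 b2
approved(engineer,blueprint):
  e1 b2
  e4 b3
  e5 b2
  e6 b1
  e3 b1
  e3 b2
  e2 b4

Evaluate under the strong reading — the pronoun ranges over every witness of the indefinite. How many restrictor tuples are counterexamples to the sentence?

5

"it" takes "a blueprint" as antecedent — a donkey pronoun bound across the clause boundary.
Strong reading: for every (e,b) with drafted(e,b), approved(e,b).
Restrictor pairs: (e1,b1) ✗  (e1,b2) ✓  (e2,b1) ✗  (e2,b3) ✗  (e2,b4) ✓  (e3,b2) ✓  (e3,b3) ✗  (e4,b3) ✓  (e5,b2) ✓  (e6,b1) ✓  (e6,b2) ✗
Counterexamples (restrictor pairs failing the scope): 5.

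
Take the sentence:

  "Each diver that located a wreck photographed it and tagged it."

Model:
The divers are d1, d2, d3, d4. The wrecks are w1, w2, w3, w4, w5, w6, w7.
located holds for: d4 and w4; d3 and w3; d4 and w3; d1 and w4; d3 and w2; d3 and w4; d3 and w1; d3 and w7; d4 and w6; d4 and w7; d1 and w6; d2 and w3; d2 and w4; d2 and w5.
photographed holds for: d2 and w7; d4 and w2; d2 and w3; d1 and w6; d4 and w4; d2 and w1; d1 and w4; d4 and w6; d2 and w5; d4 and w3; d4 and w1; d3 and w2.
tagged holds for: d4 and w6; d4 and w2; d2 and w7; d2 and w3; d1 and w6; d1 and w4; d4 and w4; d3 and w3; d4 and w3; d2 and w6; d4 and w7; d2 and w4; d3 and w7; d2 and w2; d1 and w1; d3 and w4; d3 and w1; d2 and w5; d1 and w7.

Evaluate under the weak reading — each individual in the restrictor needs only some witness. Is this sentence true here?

"it" takes "a wreck" as antecedent — a donkey pronoun bound across the clause boundary.
Weak reading: every diver d with some located-wreck has at least one located-wreck w such that photographed(d,w) ∧ tagged(d,w).
Per diver: d1:✓  d2:✓  d3:✗  d4:✓
d3 has no witness among its located-wrecks.

False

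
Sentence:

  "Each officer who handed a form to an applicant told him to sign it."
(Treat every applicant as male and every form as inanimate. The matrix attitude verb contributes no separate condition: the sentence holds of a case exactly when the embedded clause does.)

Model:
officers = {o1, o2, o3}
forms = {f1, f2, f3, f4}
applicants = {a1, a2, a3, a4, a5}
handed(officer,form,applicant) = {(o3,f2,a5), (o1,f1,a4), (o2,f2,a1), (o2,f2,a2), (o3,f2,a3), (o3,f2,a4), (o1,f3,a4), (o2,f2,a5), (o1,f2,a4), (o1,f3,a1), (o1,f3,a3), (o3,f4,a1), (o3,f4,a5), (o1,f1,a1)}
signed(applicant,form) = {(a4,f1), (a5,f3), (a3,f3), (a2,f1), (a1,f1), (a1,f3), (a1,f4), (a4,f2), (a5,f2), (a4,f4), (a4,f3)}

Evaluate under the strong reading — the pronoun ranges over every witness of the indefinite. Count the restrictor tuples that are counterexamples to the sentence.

4

"him" takes "an applicant" as antecedent and "it" takes "a form"; both are donkey pronouns co-varying with the restrictor.
Strong reading: for every (o,f,a) with handed(o,f,a), signed(a,f).
Restrictor triples: (o1,f1,a1)→signed(a1,f1) ✓  (o1,f1,a4)→signed(a4,f1) ✓  (o1,f2,a4)→signed(a4,f2) ✓  (o1,f3,a1)→signed(a1,f3) ✓  (o1,f3,a3)→signed(a3,f3) ✓  (o1,f3,a4)→signed(a4,f3) ✓  (o2,f2,a1)→signed(a1,f2) ✗  (o2,f2,a2)→signed(a2,f2) ✗  (o2,f2,a5)→signed(a5,f2) ✓  (o3,f2,a3)→signed(a3,f2) ✗  (o3,f2,a4)→signed(a4,f2) ✓  (o3,f2,a5)→signed(a5,f2) ✓  (o3,f4,a1)→signed(a1,f4) ✓  (o3,f4,a5)→signed(a5,f4) ✗
Counterexamples (restrictor triples failing the scope): 4.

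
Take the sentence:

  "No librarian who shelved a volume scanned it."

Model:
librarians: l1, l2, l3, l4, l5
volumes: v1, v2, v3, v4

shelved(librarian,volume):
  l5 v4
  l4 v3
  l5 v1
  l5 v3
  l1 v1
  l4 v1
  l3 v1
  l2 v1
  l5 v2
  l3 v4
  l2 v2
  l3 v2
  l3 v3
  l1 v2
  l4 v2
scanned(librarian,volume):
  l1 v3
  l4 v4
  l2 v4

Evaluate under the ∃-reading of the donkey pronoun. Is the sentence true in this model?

"it" takes "a volume" as antecedent — a donkey pronoun bound across the clause boundary.
Truth condition: for no (l,v) with shelved(l,v) does scanned(l,v) hold.
Restrictor pairs — does the scope hold? (l1,v1):fails  (l1,v2):fails  (l2,v1):fails  (l2,v2):fails  (l3,v1):fails  (l3,v2):fails  (l3,v3):fails  (l3,v4):fails  (l4,v1):fails  (l4,v2):fails  (l4,v3):fails  (l5,v1):fails  (l5,v2):fails  (l5,v3):fails  (l5,v4):fails
Scope holds for no restrictor pair, so the sentence is true.

True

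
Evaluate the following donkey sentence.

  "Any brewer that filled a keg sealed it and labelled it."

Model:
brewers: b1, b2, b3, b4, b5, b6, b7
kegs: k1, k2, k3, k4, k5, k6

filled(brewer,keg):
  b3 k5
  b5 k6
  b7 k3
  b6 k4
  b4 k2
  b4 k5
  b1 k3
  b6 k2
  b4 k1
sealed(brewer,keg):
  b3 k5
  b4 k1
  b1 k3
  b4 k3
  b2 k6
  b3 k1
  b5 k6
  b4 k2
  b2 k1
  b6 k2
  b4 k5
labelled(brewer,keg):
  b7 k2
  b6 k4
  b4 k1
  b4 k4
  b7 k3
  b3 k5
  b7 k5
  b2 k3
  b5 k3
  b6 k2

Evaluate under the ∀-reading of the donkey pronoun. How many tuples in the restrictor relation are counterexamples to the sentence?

6

"it" takes "a keg" as antecedent — a donkey pronoun bound across the clause boundary.
Strong reading: for every (b,k) with filled(b,k), sealed(b,k) ∧ labelled(b,k).
Restrictor pairs: (b1,k3) ✗  (b3,k5) ✓  (b4,k1) ✓  (b4,k2) ✗  (b4,k5) ✗  (b5,k6) ✗  (b6,k2) ✓  (b6,k4) ✗  (b7,k3) ✗
Counterexamples (restrictor pairs failing the scope): 6.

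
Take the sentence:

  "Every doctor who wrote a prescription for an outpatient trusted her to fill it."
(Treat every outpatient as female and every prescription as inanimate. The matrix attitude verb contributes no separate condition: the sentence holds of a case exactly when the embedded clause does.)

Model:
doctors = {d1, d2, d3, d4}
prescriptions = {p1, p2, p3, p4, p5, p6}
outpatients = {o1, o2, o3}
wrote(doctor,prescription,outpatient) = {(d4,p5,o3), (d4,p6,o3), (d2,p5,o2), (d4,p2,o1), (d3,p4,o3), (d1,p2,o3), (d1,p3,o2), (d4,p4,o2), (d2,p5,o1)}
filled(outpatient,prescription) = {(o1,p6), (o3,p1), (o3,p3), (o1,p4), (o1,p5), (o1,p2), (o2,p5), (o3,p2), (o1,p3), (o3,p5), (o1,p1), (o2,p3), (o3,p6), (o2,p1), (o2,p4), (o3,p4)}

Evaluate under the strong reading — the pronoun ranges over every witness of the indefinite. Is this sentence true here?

True

"her" takes "an outpatient" as antecedent and "it" takes "a prescription"; both are donkey pronouns co-varying with the restrictor.
Strong reading: for every (d,p,o) with wrote(d,p,o), filled(o,p).
Restrictor triples: (d1,p2,o3)→filled(o3,p2) ✓  (d1,p3,o2)→filled(o2,p3) ✓  (d2,p5,o1)→filled(o1,p5) ✓  (d2,p5,o2)→filled(o2,p5) ✓  (d3,p4,o3)→filled(o3,p4) ✓  (d4,p2,o1)→filled(o1,p2) ✓  (d4,p4,o2)→filled(o2,p4) ✓  (d4,p5,o3)→filled(o3,p5) ✓  (d4,p6,o3)→filled(o3,p6) ✓
Every restrictor triple satisfies the scope.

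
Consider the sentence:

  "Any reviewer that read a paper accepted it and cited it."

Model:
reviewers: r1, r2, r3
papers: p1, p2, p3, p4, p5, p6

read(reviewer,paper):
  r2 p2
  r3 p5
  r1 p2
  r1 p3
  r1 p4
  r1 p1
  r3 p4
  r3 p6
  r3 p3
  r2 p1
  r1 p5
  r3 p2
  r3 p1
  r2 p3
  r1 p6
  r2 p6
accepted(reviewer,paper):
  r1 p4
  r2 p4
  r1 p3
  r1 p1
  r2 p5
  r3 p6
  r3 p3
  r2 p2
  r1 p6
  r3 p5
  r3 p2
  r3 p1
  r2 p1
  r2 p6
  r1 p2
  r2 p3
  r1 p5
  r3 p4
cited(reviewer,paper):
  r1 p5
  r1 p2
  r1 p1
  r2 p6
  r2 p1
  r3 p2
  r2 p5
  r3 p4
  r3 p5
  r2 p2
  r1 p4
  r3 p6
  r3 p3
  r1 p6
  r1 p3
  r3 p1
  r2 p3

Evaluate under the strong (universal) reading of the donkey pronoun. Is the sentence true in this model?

"it" takes "a paper" as antecedent — a donkey pronoun bound across the clause boundary.
Strong reading: for every (r,p) with read(r,p), accepted(r,p) ∧ cited(r,p).
Restrictor pairs: (r1,p1) ✓  (r1,p2) ✓  (r1,p3) ✓  (r1,p4) ✓  (r1,p5) ✓  (r1,p6) ✓  (r2,p1) ✓  (r2,p2) ✓  (r2,p3) ✓  (r2,p6) ✓  (r3,p1) ✓  (r3,p2) ✓  (r3,p3) ✓  (r3,p4) ✓  (r3,p5) ✓  (r3,p6) ✓
Every restrictor pair satisfies the scope.

True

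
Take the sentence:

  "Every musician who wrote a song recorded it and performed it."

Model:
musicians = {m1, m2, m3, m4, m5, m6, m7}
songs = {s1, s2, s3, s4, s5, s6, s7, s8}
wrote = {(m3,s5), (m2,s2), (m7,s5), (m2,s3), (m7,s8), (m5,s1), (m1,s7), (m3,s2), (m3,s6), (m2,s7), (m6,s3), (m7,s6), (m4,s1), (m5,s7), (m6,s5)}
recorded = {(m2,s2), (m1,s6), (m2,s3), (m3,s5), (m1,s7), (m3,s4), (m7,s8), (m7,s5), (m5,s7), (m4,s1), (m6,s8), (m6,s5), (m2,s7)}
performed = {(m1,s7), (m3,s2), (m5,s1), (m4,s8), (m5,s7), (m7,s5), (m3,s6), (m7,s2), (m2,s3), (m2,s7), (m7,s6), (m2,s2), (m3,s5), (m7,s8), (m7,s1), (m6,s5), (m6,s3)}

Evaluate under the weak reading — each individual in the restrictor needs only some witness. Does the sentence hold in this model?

"it" takes "a song" as antecedent — a donkey pronoun bound across the clause boundary.
Weak reading: every musician m with some wrote-song has at least one wrote-song s such that recorded(m,s) ∧ performed(m,s).
Per musician: m1:✓  m2:✓  m3:✓  m4:✗  m5:✓  m6:✓  m7:✓
m4 has no witness among its wrote-songs.

False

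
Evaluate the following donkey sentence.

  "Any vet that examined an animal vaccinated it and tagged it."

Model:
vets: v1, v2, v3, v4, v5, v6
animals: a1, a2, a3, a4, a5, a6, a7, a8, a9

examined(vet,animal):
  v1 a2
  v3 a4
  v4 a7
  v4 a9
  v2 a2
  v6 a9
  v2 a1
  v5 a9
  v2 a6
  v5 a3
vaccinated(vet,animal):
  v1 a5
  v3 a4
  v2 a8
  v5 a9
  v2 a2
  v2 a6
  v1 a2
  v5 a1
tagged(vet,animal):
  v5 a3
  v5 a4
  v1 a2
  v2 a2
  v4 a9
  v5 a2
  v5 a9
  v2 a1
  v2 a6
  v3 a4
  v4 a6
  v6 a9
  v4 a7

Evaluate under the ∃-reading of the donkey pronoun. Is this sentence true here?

"it" takes "an animal" as antecedent — a donkey pronoun bound across the clause boundary.
Weak reading: every vet v with some examined-animal has at least one examined-animal a such that vaccinated(v,a) ∧ tagged(v,a).
Per vet: v1:✓  v2:✓  v3:✓  v4:✗  v5:✓  v6:✗
v4 has no witness among its examined-animals.

False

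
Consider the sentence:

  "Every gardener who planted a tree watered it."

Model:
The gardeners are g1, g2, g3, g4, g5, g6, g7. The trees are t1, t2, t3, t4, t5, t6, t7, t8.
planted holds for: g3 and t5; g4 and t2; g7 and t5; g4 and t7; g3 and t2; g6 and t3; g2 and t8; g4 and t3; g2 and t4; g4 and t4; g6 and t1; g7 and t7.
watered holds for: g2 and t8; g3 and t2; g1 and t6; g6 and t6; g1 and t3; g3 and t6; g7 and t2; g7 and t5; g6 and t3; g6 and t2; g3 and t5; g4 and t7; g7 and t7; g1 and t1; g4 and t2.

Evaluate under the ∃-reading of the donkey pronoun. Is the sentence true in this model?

"it" takes "a tree" as antecedent — a donkey pronoun bound across the clause boundary.
Weak reading: every gardener g with some planted-tree has at least one planted-tree t such that watered(g,t).
Per gardener: g2:✓  g3:✓  g4:✓  g6:✓  g7:✓
Every gardener in the restrictor has a witness.

True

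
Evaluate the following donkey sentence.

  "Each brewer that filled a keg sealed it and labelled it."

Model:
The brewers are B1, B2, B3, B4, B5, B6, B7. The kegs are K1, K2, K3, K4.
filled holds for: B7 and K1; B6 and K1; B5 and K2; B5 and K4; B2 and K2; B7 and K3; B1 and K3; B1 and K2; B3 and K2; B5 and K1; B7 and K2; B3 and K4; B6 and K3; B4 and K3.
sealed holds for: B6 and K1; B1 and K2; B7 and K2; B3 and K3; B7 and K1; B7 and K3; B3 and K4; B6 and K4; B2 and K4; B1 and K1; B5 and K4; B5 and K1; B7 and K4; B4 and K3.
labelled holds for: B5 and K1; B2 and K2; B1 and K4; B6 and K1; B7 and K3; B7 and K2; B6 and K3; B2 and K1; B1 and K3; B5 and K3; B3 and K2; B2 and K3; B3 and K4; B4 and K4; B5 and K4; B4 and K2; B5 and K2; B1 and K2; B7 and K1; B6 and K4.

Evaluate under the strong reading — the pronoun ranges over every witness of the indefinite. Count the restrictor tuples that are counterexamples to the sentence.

6

"it" takes "a keg" as antecedent — a donkey pronoun bound across the clause boundary.
Strong reading: for every (b,k) with filled(b,k), sealed(b,k) ∧ labelled(b,k).
Restrictor pairs: (B1,K2) ✓  (B1,K3) ✗  (B2,K2) ✗  (B3,K2) ✗  (B3,K4) ✓  (B4,K3) ✗  (B5,K1) ✓  (B5,K2) ✗  (B5,K4) ✓  (B6,K1) ✓  (B6,K3) ✗  (B7,K1) ✓  (B7,K2) ✓  (B7,K3) ✓
Counterexamples (restrictor pairs failing the scope): 6.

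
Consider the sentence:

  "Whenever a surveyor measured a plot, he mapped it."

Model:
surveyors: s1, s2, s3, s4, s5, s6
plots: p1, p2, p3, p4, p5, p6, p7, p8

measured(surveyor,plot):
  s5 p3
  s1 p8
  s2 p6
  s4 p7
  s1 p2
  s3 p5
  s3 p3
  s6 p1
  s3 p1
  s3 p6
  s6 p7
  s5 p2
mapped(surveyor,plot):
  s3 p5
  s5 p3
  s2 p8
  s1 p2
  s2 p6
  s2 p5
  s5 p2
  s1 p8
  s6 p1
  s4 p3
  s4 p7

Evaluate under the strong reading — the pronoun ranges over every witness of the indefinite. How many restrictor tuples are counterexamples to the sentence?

4

"it" takes "a plot" as antecedent — a donkey pronoun bound across the clause boundary.
Strong reading: for every (s,p) with measured(s,p), mapped(s,p).
Restrictor pairs: (s1,p2) ✓  (s1,p8) ✓  (s2,p6) ✓  (s3,p1) ✗  (s3,p3) ✗  (s3,p5) ✓  (s3,p6) ✗  (s4,p7) ✓  (s5,p2) ✓  (s5,p3) ✓  (s6,p1) ✓  (s6,p7) ✗
Counterexamples (restrictor pairs failing the scope): 4.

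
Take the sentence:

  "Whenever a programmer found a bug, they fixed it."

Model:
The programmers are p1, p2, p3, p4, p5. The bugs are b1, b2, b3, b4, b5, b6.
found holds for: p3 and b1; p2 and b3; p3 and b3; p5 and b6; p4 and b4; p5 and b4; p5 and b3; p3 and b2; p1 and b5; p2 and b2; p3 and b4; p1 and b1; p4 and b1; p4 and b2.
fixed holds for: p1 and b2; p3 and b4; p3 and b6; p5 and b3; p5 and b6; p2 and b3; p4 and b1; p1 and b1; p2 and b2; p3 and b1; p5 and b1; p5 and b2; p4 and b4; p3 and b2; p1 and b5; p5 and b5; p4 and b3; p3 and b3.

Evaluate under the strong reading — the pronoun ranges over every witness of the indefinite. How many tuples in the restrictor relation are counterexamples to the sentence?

"it" takes "a bug" as antecedent — a donkey pronoun bound across the clause boundary.
Strong reading: for every (p,b) with found(p,b), fixed(p,b).
Restrictor pairs: (p1,b1) ✓  (p1,b5) ✓  (p2,b2) ✓  (p2,b3) ✓  (p3,b1) ✓  (p3,b2) ✓  (p3,b3) ✓  (p3,b4) ✓  (p4,b1) ✓  (p4,b2) ✗  (p4,b4) ✓  (p5,b3) ✓  (p5,b4) ✗  (p5,b6) ✓
Counterexamples (restrictor pairs failing the scope): 2.

2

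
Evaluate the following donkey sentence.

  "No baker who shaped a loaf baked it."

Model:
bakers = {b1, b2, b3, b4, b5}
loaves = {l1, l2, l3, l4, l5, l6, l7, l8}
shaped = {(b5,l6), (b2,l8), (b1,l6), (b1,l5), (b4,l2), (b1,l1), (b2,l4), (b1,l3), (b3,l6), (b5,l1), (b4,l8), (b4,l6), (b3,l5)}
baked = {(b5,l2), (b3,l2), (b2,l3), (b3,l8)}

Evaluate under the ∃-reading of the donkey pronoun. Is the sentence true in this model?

"it" takes "a loaf" as antecedent — a donkey pronoun bound across the clause boundary.
Truth condition: for no (b,l) with shaped(b,l) does baked(b,l) hold.
Restrictor pairs — does the scope hold? (b1,l1):fails  (b1,l3):fails  (b1,l5):fails  (b1,l6):fails  (b2,l4):fails  (b2,l8):fails  (b3,l5):fails  (b3,l6):fails  (b4,l2):fails  (b4,l6):fails  (b4,l8):fails  (b5,l1):fails  (b5,l6):fails
Scope holds for no restrictor pair, so the sentence is true.

True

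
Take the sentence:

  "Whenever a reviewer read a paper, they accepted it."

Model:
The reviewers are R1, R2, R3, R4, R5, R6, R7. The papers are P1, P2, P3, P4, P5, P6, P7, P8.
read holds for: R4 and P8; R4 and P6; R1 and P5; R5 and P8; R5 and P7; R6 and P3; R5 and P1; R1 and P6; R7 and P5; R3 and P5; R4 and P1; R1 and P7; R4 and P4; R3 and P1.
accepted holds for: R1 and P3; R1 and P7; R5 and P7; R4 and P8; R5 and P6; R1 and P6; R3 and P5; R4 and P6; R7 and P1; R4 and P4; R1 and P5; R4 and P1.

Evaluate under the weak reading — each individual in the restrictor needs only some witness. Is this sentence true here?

False

"it" takes "a paper" as antecedent — a donkey pronoun bound across the clause boundary.
Weak reading: every reviewer r with some read-paper has at least one read-paper p such that accepted(r,p).
Per reviewer: R1:✓  R3:✓  R4:✓  R5:✓  R6:✗  R7:✗
R6 has no witness among its read-papers.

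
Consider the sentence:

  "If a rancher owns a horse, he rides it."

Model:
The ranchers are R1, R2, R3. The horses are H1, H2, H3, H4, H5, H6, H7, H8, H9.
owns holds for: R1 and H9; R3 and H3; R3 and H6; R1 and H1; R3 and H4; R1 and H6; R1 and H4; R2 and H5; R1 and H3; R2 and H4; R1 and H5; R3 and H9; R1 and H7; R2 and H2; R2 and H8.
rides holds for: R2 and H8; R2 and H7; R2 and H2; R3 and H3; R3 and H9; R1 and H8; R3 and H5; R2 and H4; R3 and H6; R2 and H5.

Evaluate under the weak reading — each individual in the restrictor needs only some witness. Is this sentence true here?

False

"it" takes "a horse" as antecedent — a donkey pronoun bound across the clause boundary.
Weak reading: every rancher r with some owns-horse has at least one owns-horse h such that rides(r,h).
Per rancher: R1:✗  R2:✓  R3:✓
R1 has no witness among its owns-horses.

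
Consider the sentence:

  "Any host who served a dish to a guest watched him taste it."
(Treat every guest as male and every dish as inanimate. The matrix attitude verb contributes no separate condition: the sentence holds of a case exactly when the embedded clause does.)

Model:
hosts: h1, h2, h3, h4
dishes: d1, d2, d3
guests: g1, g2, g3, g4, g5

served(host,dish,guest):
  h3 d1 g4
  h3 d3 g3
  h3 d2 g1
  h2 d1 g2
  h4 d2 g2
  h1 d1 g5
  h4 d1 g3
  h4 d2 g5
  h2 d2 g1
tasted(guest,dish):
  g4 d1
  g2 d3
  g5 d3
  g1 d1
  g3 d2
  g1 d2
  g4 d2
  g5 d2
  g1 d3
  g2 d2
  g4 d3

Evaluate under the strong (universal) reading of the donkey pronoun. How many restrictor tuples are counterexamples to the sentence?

4

"him" takes "a guest" as antecedent and "it" takes "a dish"; both are donkey pronouns co-varying with the restrictor.
Strong reading: for every (h,d,g) with served(h,d,g), tasted(g,d).
Restrictor triples: (h1,d1,g5)→tasted(g5,d1) ✗  (h2,d1,g2)→tasted(g2,d1) ✗  (h2,d2,g1)→tasted(g1,d2) ✓  (h3,d1,g4)→tasted(g4,d1) ✓  (h3,d2,g1)→tasted(g1,d2) ✓  (h3,d3,g3)→tasted(g3,d3) ✗  (h4,d1,g3)→tasted(g3,d1) ✗  (h4,d2,g2)→tasted(g2,d2) ✓  (h4,d2,g5)→tasted(g5,d2) ✓
Counterexamples (restrictor triples failing the scope): 4.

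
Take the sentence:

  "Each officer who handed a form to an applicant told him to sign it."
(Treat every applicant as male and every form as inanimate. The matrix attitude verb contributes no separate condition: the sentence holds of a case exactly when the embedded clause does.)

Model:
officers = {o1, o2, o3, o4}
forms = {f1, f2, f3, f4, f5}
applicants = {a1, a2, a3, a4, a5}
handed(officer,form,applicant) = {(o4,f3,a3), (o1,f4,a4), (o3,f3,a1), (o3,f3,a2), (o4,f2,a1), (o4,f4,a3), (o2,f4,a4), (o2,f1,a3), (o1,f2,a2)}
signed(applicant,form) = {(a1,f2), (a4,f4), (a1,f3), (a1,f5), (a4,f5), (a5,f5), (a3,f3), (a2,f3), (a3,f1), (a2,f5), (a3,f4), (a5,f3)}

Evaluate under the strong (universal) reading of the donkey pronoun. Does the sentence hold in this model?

False

"him" takes "an applicant" as antecedent and "it" takes "a form"; both are donkey pronouns co-varying with the restrictor.
Strong reading: for every (o,f,a) with handed(o,f,a), signed(a,f).
Restrictor triples: (o1,f2,a2)→signed(a2,f2) ✗  (o1,f4,a4)→signed(a4,f4) ✓  (o2,f1,a3)→signed(a3,f1) ✓  (o2,f4,a4)→signed(a4,f4) ✓  (o3,f3,a1)→signed(a1,f3) ✓  (o3,f3,a2)→signed(a2,f3) ✓  (o4,f2,a1)→signed(a1,f2) ✓  (o4,f3,a3)→signed(a3,f3) ✓  (o4,f4,a3)→signed(a3,f4) ✓
Counterexample: (o1,f2,a2) — signed(a2,f2) does not hold.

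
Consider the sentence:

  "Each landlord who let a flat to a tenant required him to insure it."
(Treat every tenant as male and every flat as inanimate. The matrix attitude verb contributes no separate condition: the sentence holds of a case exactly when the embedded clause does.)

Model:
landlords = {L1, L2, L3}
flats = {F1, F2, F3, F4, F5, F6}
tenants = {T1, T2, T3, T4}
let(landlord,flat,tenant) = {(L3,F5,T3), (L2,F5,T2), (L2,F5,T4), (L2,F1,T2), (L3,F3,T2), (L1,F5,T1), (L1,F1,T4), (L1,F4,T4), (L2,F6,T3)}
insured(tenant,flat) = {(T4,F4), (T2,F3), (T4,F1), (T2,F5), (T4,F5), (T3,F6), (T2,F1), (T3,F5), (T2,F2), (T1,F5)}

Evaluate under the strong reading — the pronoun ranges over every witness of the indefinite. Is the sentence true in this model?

"him" takes "a tenant" as antecedent and "it" takes "a flat"; both are donkey pronouns co-varying with the restrictor.
Strong reading: for every (l,f,t) with let(l,f,t), insured(t,f).
Restrictor triples: (L1,F1,T4)→insured(T4,F1) ✓  (L1,F4,T4)→insured(T4,F4) ✓  (L1,F5,T1)→insured(T1,F5) ✓  (L2,F1,T2)→insured(T2,F1) ✓  (L2,F5,T2)→insured(T2,F5) ✓  (L2,F5,T4)→insured(T4,F5) ✓  (L2,F6,T3)→insured(T3,F6) ✓  (L3,F3,T2)→insured(T2,F3) ✓  (L3,F5,T3)→insured(T3,F5) ✓
Every restrictor triple satisfies the scope.

True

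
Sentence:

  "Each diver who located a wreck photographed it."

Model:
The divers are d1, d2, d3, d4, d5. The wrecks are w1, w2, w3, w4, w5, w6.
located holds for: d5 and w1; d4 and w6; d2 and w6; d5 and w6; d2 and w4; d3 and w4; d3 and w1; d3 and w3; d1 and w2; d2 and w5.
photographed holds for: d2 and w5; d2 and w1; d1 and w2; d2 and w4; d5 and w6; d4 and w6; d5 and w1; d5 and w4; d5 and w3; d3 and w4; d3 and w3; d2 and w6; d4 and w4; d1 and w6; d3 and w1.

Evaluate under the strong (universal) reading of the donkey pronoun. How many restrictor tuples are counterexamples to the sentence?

0

"it" takes "a wreck" as antecedent — a donkey pronoun bound across the clause boundary.
Strong reading: for every (d,w) with located(d,w), photographed(d,w).
Restrictor pairs: (d1,w2) ✓  (d2,w4) ✓  (d2,w5) ✓  (d2,w6) ✓  (d3,w1) ✓  (d3,w3) ✓  (d3,w4) ✓  (d4,w6) ✓  (d5,w1) ✓  (d5,w6) ✓
Counterexamples (restrictor pairs failing the scope): 0.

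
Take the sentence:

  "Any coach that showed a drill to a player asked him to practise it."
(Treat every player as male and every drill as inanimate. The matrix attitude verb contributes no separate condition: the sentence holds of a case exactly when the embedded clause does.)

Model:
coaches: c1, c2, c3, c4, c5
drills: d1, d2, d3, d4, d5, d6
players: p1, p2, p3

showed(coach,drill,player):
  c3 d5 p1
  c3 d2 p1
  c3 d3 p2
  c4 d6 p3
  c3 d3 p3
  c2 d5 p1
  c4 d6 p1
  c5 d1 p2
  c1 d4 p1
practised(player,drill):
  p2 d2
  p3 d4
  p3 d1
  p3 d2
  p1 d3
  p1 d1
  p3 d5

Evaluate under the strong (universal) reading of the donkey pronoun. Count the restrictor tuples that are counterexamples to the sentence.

9

"him" takes "a player" as antecedent and "it" takes "a drill"; both are donkey pronouns co-varying with the restrictor.
Strong reading: for every (c,d,p) with showed(c,d,p), practised(p,d).
Restrictor triples: (c1,d4,p1)→practised(p1,d4) ✗  (c2,d5,p1)→practised(p1,d5) ✗  (c3,d2,p1)→practised(p1,d2) ✗  (c3,d3,p2)→practised(p2,d3) ✗  (c3,d3,p3)→practised(p3,d3) ✗  (c3,d5,p1)→practised(p1,d5) ✗  (c4,d6,p1)→practised(p1,d6) ✗  (c4,d6,p3)→practised(p3,d6) ✗  (c5,d1,p2)→practised(p2,d1) ✗
Counterexamples (restrictor triples failing the scope): 9.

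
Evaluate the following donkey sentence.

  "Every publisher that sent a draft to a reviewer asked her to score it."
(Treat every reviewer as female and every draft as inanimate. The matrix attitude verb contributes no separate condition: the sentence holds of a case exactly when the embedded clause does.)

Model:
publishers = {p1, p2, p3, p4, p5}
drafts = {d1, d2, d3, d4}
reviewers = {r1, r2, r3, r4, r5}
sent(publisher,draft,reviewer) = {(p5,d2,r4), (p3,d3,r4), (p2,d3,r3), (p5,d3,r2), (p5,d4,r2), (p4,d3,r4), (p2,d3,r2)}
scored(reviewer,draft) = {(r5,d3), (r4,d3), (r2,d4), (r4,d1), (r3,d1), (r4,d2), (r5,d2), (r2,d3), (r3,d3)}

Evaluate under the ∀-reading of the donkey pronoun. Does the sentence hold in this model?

True

"her" takes "a reviewer" as antecedent and "it" takes "a draft"; both are donkey pronouns co-varying with the restrictor.
Strong reading: for every (p,d,r) with sent(p,d,r), scored(r,d).
Restrictor triples: (p2,d3,r2)→scored(r2,d3) ✓  (p2,d3,r3)→scored(r3,d3) ✓  (p3,d3,r4)→scored(r4,d3) ✓  (p4,d3,r4)→scored(r4,d3) ✓  (p5,d2,r4)→scored(r4,d2) ✓  (p5,d3,r2)→scored(r2,d3) ✓  (p5,d4,r2)→scored(r2,d4) ✓
Every restrictor triple satisfies the scope.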